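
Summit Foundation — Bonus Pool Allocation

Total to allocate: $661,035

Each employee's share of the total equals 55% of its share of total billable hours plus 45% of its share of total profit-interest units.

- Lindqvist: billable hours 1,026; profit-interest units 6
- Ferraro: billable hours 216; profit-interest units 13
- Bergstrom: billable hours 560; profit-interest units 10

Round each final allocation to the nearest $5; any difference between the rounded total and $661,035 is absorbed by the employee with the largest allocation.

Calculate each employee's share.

Lindqvist: $268,550 | Ferraro: $176,925 | Bergstrom: $215,560

Totals — billable hours 1,802, profit-interest units 29.
Blended shares (55% billable hours + 45% profit-interest units): Lindqvist 0.4063; Ferraro 0.2677; Bergstrom 0.3261.
Proportional shares: Lindqvist 268,549.11; Ferraro 176,926.60; Bergstrom 215,559.29.
Rounded to nearest $5: Lindqvist $268,550; Ferraro $176,925; Bergstrom $215,560. Sum = $661,035.
Sum already equals the total — no adjustment.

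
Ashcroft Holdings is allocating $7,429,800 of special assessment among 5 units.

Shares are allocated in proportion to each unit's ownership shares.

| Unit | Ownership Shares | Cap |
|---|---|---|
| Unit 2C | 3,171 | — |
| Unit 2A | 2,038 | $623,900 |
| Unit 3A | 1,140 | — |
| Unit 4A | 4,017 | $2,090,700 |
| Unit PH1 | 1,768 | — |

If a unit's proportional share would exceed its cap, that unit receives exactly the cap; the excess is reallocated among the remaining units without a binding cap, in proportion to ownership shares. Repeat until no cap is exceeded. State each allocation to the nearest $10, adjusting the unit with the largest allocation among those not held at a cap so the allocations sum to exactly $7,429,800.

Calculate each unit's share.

Unit 2C: $2,459,590 · Unit 2A: $623,900 · Unit 3A: $884,250 · Unit 4A: $2,090,700 · Unit PH1: $1,371,360

Sum of ownership shares: 12,134.
Proportional shares (ignoring caps): Unit 2C 1,941,642.97; Unit 2A 1,247,892.90; Unit 3A 698,036.26; Unit 4A 2,459,659.35; Unit PH1 1,082,568.52.
Cap binds for Unit 2A ($623,900), Unit 4A ($2,090,700); balance $4,715,200 reallocated over remaining ownership shares 6,079.
Redistributed shares: Unit 2C 2,459,598.49 → $2,459,600; Unit 3A 884,245.44 → $884,250; Unit PH1 1,371,356.08 → $1,371,360.
Rounding difference −$10 applied to Unit 2C → $2,459,590.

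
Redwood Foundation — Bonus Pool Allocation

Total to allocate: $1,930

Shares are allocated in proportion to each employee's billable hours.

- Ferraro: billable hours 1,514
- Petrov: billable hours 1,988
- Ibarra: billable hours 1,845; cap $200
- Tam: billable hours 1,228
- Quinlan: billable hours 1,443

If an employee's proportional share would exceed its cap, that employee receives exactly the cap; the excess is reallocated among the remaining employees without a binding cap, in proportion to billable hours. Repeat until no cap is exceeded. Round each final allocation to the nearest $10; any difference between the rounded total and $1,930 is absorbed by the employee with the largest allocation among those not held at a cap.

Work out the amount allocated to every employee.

Ferraro: $420 · Petrov: $570 · Ibarra: $200 · Tam: $340 · Quinlan: $400

Total billable hours = 8,018.
Pro-rata shares before constraints: Ferraro 364.43; Petrov 478.53; Ibarra 444.11; Tam 295.59; Quinlan 347.34.
Held at cap: Ibarra ($200); remaining pool $1,730 reallocated over remaining billable hours 6,173.
Shares after redistribution: Ferraro 424.30 → $420; Petrov 557.14 → $560; Tam 344.15 → $340; Quinlan 404.40 → $400.
Rounding difference +$10 applied to Petrov → $570.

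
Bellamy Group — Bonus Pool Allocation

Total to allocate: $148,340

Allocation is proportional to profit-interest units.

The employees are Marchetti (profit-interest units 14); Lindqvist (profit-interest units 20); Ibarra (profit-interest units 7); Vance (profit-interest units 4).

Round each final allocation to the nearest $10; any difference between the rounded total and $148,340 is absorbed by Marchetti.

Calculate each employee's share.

Marchetti: $46,140 · Lindqvist: $65,930 · Ibarra: $23,080 · Vance: $13,190

Profit-interest units total: 45.
Pro-rata amounts: Marchetti 14/45 × $148,340 = 46,150.22; Lindqvist 20/45 × $148,340 = 65,928.89; Ibarra 7/45 × $148,340 = 23,075.11; Vance 4/45 × $148,340 = 13,185.78.
At nearest $10: Marchetti $46,150; Lindqvist $65,930; Ibarra $23,080; Vance $13,190. Sum = $148,350.
Difference $148,340 − $148,350 = −$10 applied to Marchetti: Marchetti becomes $46,140.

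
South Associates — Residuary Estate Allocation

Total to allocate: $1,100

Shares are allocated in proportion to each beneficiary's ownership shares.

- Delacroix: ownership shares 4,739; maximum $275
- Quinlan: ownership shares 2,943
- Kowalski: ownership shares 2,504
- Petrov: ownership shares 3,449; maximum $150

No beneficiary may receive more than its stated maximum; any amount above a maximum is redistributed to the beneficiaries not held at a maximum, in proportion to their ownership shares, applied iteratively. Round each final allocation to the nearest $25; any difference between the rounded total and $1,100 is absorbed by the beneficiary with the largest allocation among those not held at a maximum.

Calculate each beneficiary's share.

Delacroix: $275 · Quinlan: $375 · Kowalski: $300 · Petrov: $150

Sum of ownership shares: 13,635.
Proportional shares (ignoring caps): Delacroix 382.32; Quinlan 237.43; Kowalski 202.01; Petrov 278.25.
Held at cap: Delacroix ($275), Petrov ($150); balance $675 reallocated over remaining ownership shares 5,447.
Redistributed shares: Quinlan 364.70 → $375; Kowalski 310.30 → $300.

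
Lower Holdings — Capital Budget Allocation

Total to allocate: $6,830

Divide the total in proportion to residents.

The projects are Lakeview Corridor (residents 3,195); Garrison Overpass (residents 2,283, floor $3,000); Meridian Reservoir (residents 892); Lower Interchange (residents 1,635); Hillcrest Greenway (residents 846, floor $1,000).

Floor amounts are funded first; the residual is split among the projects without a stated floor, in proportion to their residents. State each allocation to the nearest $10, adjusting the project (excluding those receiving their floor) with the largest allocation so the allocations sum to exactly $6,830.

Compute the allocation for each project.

Guaranteed amounts: Garrison Overpass $3,000; Hillcrest Greenway $1,000. Residual $2,830.
Residual split over remaining residents 5,722: Lakeview Corridor 1,580.19 → $1,580; Meridian Reservoir 441.17 → $440; Lower Interchange 808.64 → $810.

Lakeview Corridor: $1,580 · Garrison Overpass: $3,000 · Meridian Reservoir: $440 · Lower Interchange: $810 · Hillcrest Greenway: $1,000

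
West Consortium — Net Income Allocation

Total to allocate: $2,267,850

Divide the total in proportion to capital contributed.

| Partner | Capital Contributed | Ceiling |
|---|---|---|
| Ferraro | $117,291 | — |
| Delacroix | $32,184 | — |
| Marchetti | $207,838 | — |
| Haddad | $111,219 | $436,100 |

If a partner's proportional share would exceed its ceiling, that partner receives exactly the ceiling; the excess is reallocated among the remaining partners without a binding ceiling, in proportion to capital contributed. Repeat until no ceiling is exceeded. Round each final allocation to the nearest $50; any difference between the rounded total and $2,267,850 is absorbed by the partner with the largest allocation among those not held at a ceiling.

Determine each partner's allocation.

Capital contributed total: 468,532.
Unconstrained shares: Ferraro 567,727.27; Delacroix 155,781.22; Marchetti 1,006,004.73; Haddad 538,336.78.
Held at cap: Haddad ($436,100); remaining pool $1,831,750 reallocated over remaining capital contributed 357,313.
Remaining shares: Ferraro 601,287.36 → $601,300; Delacroix 164,989.92 → $165,000; Marchetti 1,065,472.73 → $1,065,450.

Ferraro: $601,300; Delacroix: $165,000; Marchetti: $1,065,450; Haddad: $436,100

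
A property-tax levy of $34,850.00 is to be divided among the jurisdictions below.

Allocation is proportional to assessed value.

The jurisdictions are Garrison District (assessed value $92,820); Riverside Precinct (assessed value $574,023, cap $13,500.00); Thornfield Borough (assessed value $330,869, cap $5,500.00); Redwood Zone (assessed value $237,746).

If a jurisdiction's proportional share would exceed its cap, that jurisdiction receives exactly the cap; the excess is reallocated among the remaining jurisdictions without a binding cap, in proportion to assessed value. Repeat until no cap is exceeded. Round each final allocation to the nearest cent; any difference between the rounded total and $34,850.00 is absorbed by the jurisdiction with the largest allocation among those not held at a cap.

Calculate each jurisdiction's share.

Total assessed value = 1,235,458.
Proportional shares (ignoring caps): Garrison District 2,618.2816; Riverside Precinct 16,192.1341; Thornfield Borough 9,333.2065; Redwood Zone 6,706.3778.
Capped: Riverside Precinct ($13,500.00), Thornfield Borough ($5,500.00); balance $15,850.00 reallocated over remaining assessed value 330,566.
Remaining shares: Garrison District 4,450.5394 → $4,450.54; Redwood Zone 11,399.4606 → $11,399.46.

Garrison District: $4,450.54 · Riverside Precinct: $13,500.00 · Thornfield Borough: $5,500.00 · Redwood Zone: $11,399.46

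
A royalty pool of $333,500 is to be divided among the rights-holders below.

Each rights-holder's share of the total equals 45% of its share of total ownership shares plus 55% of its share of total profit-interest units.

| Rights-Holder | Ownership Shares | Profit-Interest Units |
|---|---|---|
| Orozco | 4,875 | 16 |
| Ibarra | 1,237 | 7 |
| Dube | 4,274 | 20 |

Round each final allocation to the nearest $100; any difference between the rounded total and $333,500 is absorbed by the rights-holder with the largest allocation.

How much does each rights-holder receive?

Orozco: $138,700 · Ibarra: $47,700 · Dube: $147,100

Ownership shares total 10,386; profit-interest units total 43.
Blended shares (45% ownership shares + 55% profit-interest units): Orozco 0.4159; Ibarra 0.1431; Dube 0.4410.
Proportional shares: Orozco 138,693.65; Ibarra 47,734.21; Dube 147,072.14.
Rounded to nearest $100: Orozco $138,700; Ibarra $47,700; Dube $147,100. Sum = $333,500.
Sum already equals the total — no adjustment.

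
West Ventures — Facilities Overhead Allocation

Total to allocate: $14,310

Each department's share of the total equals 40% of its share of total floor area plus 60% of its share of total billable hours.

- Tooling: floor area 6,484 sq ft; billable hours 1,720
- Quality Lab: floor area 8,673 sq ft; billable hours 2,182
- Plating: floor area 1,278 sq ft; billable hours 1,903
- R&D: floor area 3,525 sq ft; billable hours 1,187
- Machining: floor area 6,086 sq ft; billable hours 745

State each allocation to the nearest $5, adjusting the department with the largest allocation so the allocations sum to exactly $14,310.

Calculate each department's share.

Totals — floor area 26,046, billable hours 7,737.
Combined weights (40% floor area + 60% billable hours): Tooling 0.2330; Quality Lab 0.3024; Plating 0.1672; R&D 0.1462; Machining 0.1512.
Unrounded shares: Tooling 3,333.70; Quality Lab 4,327.46; Plating 2,392.68; R&D 2,091.92; Machining 2,164.24.
Rounded to nearest $5: Tooling $3,335; Quality Lab $4,325; Plating $2,395; R&D $2,090; Machining $2,165. Sum = $14,310.
Rounded total matches; no reconciliation needed.

Tooling: $3,335 · Quality Lab: $4,325 · Plating: $2,395 · R&D: $2,090 · Machining: $2,165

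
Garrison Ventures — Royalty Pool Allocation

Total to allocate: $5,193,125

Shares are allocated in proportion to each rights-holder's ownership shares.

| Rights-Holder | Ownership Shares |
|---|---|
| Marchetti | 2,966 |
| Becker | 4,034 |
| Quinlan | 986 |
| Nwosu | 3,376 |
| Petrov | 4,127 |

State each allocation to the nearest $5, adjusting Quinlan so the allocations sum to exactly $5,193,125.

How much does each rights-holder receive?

Marchetti: $994,435 · Becker: $1,352,515 · Quinlan: $330,580 · Nwosu: $1,131,900 · Petrov: $1,383,695

Total ownership shares = 15,489.
Proportional shares: Marchetti 2,966/15,489 × $5,193,125 = 994,435.33; Becker 4,034/15,489 × $5,193,125 = 1,352,512.51; Quinlan 986/15,489 × $5,193,125 = 330,584.37; Nwosu 3,376/15,489 × $5,193,125 = 1,131,899.41; Petrov 4,127/15,489 × $5,193,125 = 1,383,693.39.
Rounded to nearest $5: Marchetti $994,435; Becker $1,352,515; Quinlan $330,585; Nwosu $1,131,900; Petrov $1,383,695. Sum = $5,193,130.
Difference $5,193,125 − $5,193,130 = −$5 applied to Quinlan: Quinlan becomes $330,580.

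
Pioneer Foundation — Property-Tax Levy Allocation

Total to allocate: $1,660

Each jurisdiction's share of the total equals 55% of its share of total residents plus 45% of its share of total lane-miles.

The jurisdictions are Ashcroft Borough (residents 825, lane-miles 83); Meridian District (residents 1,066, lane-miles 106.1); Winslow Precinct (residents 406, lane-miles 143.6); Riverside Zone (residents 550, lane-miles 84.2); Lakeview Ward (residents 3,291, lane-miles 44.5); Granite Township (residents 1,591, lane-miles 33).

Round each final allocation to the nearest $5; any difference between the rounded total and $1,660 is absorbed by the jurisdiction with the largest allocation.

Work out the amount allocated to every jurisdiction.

Totals — residents 7,729, lane-miles 494.4.
Composite weights (55% residents + 45% lane-miles): Ashcroft Borough 0.1343; Meridian District 0.1724; Winslow Precinct 0.1596; Riverside Zone 0.1158; Lakeview Ward 0.2747; Granite Township 0.1433.
Pro-rata amounts: Ashcroft Borough 222.86; Meridian District 286.23; Winslow Precinct 264.93; Riverside Zone 192.19; Lakeview Ward 455.99; Granite Township 237.80.
After rounding ($5): Ashcroft Borough $225; Meridian District $285; Winslow Precinct $265; Riverside Zone $190; Lakeview Ward $455; Granite Township $240. Sum = $1,660.
Rounded total matches; no reconciliation needed.

Ashcroft Borough: $225 | Meridian District: $285 | Winslow Precinct: $265 | Riverside Zone: $190 | Lakeview Ward: $455 | Granite Township: $240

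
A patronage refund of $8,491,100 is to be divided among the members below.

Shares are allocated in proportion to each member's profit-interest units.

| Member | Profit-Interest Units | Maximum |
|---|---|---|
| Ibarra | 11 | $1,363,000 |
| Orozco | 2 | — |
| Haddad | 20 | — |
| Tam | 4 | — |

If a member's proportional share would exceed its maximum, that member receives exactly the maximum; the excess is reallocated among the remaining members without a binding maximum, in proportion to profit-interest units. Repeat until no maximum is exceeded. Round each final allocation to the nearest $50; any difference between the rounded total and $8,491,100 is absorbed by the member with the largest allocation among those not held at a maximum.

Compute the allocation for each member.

Ibarra: $1,363,000 · Orozco: $548,300 · Haddad: $5,483,150 · Tam: $1,096,650

Profit-interest units total: 37.
Proportional shares (ignoring caps): Ibarra 2,524,381.08; Orozco 458,978.38; Haddad 4,589,783.78; Tam 917,956.76.
Capped: Ibarra ($1,363,000); residual $7,128,100 reallocated over remaining profit-interest units 26.
Redistributed shares: Orozco 548,315.38 → $548,300; Haddad 5,483,153.85 → $5,483,150; Tam 1,096,630.77 → $1,096,650.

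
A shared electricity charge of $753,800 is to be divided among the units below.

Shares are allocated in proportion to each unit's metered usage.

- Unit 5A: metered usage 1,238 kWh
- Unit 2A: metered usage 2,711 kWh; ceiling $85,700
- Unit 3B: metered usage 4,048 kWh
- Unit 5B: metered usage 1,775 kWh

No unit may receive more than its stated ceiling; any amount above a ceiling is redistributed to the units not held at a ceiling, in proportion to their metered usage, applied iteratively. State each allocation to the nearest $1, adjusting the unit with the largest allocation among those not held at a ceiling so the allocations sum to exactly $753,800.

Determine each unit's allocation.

Unit 5A: $117,137; Unit 2A: $85,700; Unit 3B: $383,015; Unit 5B: $167,948

Combined metered usage = 9,772.
Pro-rata shares before constraints: Unit 5A 95,497.79; Unit 2A 209,123.19; Unit 3B 312,257.72; Unit 5B 136,921.31.
Capped: Unit 2A ($85,700); remaining pool $668,100 reallocated over remaining metered usage 7,061.
Remaining shares: Unit 5A 117,137.49 → $117,137; Unit 3B 383,014.98 → $383,015; Unit 5B 167,947.53 → $167,948.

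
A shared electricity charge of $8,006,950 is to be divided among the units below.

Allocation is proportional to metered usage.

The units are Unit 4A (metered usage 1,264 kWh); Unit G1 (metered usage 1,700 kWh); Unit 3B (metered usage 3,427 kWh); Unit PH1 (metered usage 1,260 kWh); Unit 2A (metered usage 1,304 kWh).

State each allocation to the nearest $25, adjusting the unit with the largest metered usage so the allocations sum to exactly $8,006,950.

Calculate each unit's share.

Unit 4A: $1,130,175 · Unit G1: $1,520,025 · Unit 3B: $3,064,200 · Unit PH1: $1,126,600 · Unit 2A: $1,165,950

Total metered usage = 1,264 + 1,700 + 3,427 + 1,260 + 1,304 = 8,955.
Unrounded shares: Unit 4A 1,130,182.56; Unit G1 1,520,024.01; Unit 3B 3,064,189.58; Unit PH1 1,126,606.03; Unit 2A 1,165,947.83.
After rounding ($25): Unit 4A $1,130,175; Unit G1 $1,520,025; Unit 3B $3,064,200; Unit PH1 $1,126,600; Unit 2A $1,165,950. Sum = $8,006,950.
Sum already equals the total — no adjustment.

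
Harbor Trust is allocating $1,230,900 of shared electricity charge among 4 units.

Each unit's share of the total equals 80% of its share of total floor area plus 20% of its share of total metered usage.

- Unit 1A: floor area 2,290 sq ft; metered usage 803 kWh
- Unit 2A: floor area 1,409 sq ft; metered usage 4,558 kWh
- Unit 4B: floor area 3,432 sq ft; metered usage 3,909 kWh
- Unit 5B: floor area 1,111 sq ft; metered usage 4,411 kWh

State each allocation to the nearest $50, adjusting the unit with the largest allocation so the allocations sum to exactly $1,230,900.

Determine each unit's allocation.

Unit 1A: $288,050 · Unit 2A: $250,350 · Unit 4B: $480,400 · Unit 5B: $212,100

Totals — floor area 8,242, metered usage 13,681.
Blended shares (80% floor area + 20% metered usage): Unit 1A 0.2340; Unit 2A 0.2034; Unit 4B 0.3903; Unit 5B 0.1723.
Unrounded shares: Unit 1A 288,049.13; Unit 2A 250,359.49; Unit 4B 480,380.85; Unit 5B 212,110.53.
Rounded to nearest $50: Unit 1A $288,050; Unit 2A $250,350; Unit 4B $480,400; Unit 5B $212,100. Sum = $1,230,900.
Sum already equals the total — no adjustment.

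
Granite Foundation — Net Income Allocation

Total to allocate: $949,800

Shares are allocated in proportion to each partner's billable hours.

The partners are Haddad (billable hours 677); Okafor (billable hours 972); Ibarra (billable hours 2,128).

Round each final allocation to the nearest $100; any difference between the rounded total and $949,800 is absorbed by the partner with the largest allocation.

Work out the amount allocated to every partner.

Haddad: $170,200 | Okafor: $244,400 | Ibarra: $535,200

Combined billable hours = 3,777.
Unrounded shares: Haddad 677/3,777 × $949,800 = 170,244.80; Okafor 972/3,777 × $949,800 = 244,428.28; Ibarra 2,128/3,777 × $949,800 = 535,126.93.
After rounding ($100): Haddad $170,200; Okafor $244,400; Ibarra $535,100. Sum = $949,700.
Difference $949,800 − $949,700 = +$100 applied to largest allocation (Ibarra): Ibarra becomes $535,200.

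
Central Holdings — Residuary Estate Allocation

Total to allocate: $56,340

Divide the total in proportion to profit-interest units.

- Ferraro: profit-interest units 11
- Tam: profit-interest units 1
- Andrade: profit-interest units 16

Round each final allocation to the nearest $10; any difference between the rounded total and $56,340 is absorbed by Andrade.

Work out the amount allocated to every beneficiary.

Ferraro: $22,130 · Tam: $2,010 · Andrade: $32,200

Profit-interest units total: 28.
Pro-rata amounts: Ferraro 11/28 × $56,340 = 22,133.57; Tam 1/28 × $56,340 = 2,012.14; Andrade 16/28 × $56,340 = 32,194.29.
Rounded to nearest $10: Ferraro $22,130; Tam $2,010; Andrade $32,190. Sum = $56,330.
Difference $56,340 − $56,330 = +$10 applied to Andrade: Andrade becomes $32,200.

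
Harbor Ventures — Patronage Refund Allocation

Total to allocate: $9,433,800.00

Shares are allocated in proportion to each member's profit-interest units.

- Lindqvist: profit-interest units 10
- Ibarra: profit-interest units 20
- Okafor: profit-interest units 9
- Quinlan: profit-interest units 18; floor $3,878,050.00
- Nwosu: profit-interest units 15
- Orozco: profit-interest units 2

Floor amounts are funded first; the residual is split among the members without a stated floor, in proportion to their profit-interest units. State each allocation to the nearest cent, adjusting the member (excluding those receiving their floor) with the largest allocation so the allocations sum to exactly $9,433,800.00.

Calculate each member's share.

Minimums first: Quinlan $3,878,050.00. Balance $5,555,750.00.
Balance split over remaining profit-interest units 56: Lindqvist 992,098.2143 → $992,098.21; Ibarra 1,984,196.4286 → $1,984,196.43; Okafor 892,888.3929 → $892,888.39; Nwosu 1,488,147.3214 → $1,488,147.32; Orozco 198,419.6429 → $198,419.64.
Rounding difference +$0.01 applied to Ibarra → $1,984,196.44.

Lindqvist: $992,098.21 · Ibarra: $1,984,196.44 · Okafor: $892,888.39 · Quinlan: $3,878,050.00 · Nwosu: $1,488,147.32 · Orozco: $198,419.64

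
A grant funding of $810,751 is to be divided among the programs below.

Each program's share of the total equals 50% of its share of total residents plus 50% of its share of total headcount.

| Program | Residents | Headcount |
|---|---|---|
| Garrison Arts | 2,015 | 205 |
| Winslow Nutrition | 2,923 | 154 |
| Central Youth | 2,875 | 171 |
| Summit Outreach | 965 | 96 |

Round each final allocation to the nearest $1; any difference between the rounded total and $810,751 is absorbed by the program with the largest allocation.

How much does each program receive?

Garrison Arts: $225,805 | Winslow Nutrition: $234,712 | Central Youth: $243,503 | Summit Outreach: $106,731

Residents total 8,778; headcount total 626.
Blended shares (50% residents + 50% headcount): Garrison Arts 0.2785; Winslow Nutrition 0.2895; Central Youth 0.3003; Summit Outreach 0.1316.
Unrounded shares: Garrison Arts 225,805.18; Winslow Nutrition 234,711.59; Central Youth 243,503.51; Summit Outreach 106,730.73.
At nearest $1: Garrison Arts $225,805; Winslow Nutrition $234,712; Central Youth $243,504; Summit Outreach $106,731. Sum = $810,752.
Difference $810,751 − $810,752 = −$1 applied to largest allocation (Central Youth): Central Youth becomes $243,503.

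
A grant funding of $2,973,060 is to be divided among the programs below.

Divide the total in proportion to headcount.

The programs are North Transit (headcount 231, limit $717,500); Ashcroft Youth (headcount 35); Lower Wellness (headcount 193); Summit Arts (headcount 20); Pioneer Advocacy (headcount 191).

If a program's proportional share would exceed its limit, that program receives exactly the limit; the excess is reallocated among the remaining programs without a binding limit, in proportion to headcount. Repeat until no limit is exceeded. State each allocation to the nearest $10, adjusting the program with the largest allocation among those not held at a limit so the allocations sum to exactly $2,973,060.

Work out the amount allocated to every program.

Headcount total: 670.
Unconstrained shares: North Transit 1,025,040.09; Ashcroft Youth 155,309.10; Lower Wellness 856,418.78; Summit Arts 88,748.06; Pioneer Advocacy 847,543.97.
Held at cap: North Transit ($717,500); residual $2,255,560 reallocated over remaining headcount 439.
Redistributed shares: Ashcroft Youth 179,828.25 → $179,830; Lower Wellness 991,624.33 → $991,620; Summit Arts 102,759.00 → $102,760; Pioneer Advocacy 981,348.43 → $981,350.

North Transit: $717,500 · Ashcroft Youth: $179,830 · Lower Wellness: $991,620 · Summit Arts: $102,760 · Pioneer Advocacy: $981,350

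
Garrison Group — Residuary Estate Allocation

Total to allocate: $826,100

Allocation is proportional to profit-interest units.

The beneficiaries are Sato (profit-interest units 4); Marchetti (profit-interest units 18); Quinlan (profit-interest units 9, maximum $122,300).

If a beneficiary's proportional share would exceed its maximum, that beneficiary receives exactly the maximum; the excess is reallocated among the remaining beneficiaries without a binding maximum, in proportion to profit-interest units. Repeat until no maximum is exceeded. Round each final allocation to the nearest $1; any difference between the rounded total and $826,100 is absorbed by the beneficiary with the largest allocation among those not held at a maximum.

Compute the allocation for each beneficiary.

Total profit-interest units = 31.
Proportional shares (ignoring caps): Sato 106,593.55; Marchetti 479,670.97; Quinlan 239,835.48.
Capped: Quinlan ($122,300); remaining pool $703,800 reallocated over remaining profit-interest units 22.
Redistributed shares: Sato 127,963.64 → $127,964; Marchetti 575,836.36 → $575,836.

Sato: $127,964 · Marchetti: $575,836 · Quinlan: $122,300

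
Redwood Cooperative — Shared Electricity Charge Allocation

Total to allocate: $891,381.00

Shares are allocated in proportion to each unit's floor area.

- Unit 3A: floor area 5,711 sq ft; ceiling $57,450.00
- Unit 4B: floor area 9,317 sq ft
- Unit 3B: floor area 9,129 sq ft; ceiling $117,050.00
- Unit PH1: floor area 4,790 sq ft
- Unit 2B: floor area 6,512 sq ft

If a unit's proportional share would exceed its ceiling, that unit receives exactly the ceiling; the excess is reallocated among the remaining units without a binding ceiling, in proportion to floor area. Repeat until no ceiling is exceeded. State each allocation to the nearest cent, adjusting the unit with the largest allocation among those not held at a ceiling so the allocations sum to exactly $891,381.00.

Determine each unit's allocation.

Sum of floor area: 35,459.
Unconstrained shares: Unit 3A 143,565.1567; Unit 4B 234,214.0719; Unit 3B 229,488.0608; Unit PH1 120,412.7299; Unit 2B 163,700.9806.
Cap binds for Unit 3A ($57,450.00), Unit 3B ($117,050.00); residual $716,881.00 reallocated over remaining floor area 20,619.
Shares after redistribution: Unit 4B 323,933.2789 → $323,933.28; Unit PH1 166,538.6289 → $166,538.63; Unit 2B 226,409.0922 → $226,409.09.

Unit 3A: $57,450.00 · Unit 4B: $323,933.28 · Unit 3B: $117,050.00 · Unit PH1: $166,538.63 · Unit 2B: $226,409.09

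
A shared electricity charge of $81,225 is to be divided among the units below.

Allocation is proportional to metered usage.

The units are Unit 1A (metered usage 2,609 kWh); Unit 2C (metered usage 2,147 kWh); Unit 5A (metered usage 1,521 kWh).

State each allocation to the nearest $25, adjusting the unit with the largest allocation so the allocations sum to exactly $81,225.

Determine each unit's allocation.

Unit 1A: $33,775 · Unit 2C: $27,775 · Unit 5A: $19,675

Metered usage total: 6,277.
Raw shares: Unit 1A 2,609/6,277 × $81,225 = 33,760.72; Unit 2C 2,147/6,277 × $81,225 = 27,782.39; Unit 5A 1,521/6,277 × $81,225 = 19,681.89.
After rounding ($25): Unit 1A $33,750; Unit 2C $27,775; Unit 5A $19,675. Sum = $81,200.
Difference $81,225 − $81,200 = +$25 applied to largest allocation (Unit 1A): Unit 1A becomes $33,775.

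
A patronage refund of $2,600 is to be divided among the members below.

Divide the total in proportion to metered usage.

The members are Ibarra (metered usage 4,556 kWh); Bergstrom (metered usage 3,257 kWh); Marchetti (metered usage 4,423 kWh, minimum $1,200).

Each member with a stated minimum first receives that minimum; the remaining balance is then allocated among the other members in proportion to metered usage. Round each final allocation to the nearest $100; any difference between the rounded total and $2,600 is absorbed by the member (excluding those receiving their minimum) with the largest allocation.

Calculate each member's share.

Ibarra: $800 · Bergstrom: $600 · Marchetti: $1,200

Fund the minimums — Marchetti $1,200. Balance $1,400.
Balance split over remaining metered usage 7,813: Ibarra 816.38 → $800; Bergstrom 583.62 → $600.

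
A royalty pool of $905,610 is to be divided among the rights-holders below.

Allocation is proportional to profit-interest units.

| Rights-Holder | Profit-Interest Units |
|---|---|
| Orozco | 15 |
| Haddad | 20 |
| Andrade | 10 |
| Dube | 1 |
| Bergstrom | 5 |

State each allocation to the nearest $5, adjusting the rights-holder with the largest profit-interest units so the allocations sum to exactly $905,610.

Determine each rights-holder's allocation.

Orozco: $266,355; Haddad: $355,145; Andrade: $177,570; Dube: $17,755; Bergstrom: $88,785

Sum of profit-interest units: 51.
Pro-rata amounts: Orozco 15/51 × $905,610 = 266,355.88; Haddad 20/51 × $905,610 = 355,141.18; Andrade 10/51 × $905,610 = 177,570.59; Dube 1/51 × $905,610 = 17,757.06; Bergstrom 5/51 × $905,610 = 88,785.29.
Rounded to nearest $5: Orozco $266,355; Haddad $355,140; Andrade $177,570; Dube $17,755; Bergstrom $88,785. Sum = $905,605.
Difference $905,610 − $905,605 = +$5 applied to largest profit-interest units (Haddad): Haddad becomes $355,145.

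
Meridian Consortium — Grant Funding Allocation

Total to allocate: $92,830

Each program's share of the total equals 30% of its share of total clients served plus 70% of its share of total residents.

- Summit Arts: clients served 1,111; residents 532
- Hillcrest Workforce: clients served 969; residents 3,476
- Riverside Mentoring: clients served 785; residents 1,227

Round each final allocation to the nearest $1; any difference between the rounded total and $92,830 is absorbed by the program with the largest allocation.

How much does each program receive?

Summit Arts: $17,403 | Hillcrest Workforce: $52,566 | Riverside Mentoring: $22,861

Totals — clients served 2,865, residents 5,235.
Combined weights (30% clients served + 70% residents): Summit Arts 0.1875; Hillcrest Workforce 0.5663; Riverside Mentoring 0.2463.
Unrounded shares: Summit Arts 17,402.99; Hillcrest Workforce 52,565.97; Riverside Mentoring 22,861.03.
After rounding ($1): Summit Arts $17,403; Hillcrest Workforce $52,566; Riverside Mentoring $22,861. Sum = $92,830.
Rounded total matches; no reconciliation needed.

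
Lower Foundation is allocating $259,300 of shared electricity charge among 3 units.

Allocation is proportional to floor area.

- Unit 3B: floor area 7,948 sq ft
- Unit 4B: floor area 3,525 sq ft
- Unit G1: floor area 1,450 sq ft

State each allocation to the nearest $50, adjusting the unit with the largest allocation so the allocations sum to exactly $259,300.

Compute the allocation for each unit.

Unit 3B: $159,450 · Unit 4B: $70,750 · Unit G1: $29,100

Floor area total: 12,923.
Unrounded shares: Unit 3B 7,948/12,923 × $259,300 = 159,476.62; Unit 4B 3,525/12,923 × $259,300 = 70,729.13; Unit G1 1,450/12,923 × $259,300 = 29,094.25.
After rounding ($50): Unit 3B $159,500; Unit 4B $70,750; Unit G1 $29,100. Sum = $259,350.
Difference $259,300 − $259,350 = −$50 applied to largest allocation (Unit 3B): Unit 3B becomes $159,450.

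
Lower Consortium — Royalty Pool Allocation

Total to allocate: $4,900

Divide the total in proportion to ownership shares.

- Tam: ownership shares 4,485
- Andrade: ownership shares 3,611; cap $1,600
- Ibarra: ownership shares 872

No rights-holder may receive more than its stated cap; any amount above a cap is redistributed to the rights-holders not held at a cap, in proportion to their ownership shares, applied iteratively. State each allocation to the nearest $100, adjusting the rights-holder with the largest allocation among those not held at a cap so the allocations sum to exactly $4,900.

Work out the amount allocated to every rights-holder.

Tam: $2,800 · Andrade: $1,600 · Ibarra: $500

Sum of ownership shares: 8,968.
Proportional shares (ignoring caps): Tam 2,450.55; Andrade 1,973.00; Ibarra 476.45.
Cap binds for Andrade ($1,600); balance $3,300 reallocated over remaining ownership shares 5,357.
Shares after redistribution: Tam 2,762.83 → $2,800; Ibarra 537.17 → $500.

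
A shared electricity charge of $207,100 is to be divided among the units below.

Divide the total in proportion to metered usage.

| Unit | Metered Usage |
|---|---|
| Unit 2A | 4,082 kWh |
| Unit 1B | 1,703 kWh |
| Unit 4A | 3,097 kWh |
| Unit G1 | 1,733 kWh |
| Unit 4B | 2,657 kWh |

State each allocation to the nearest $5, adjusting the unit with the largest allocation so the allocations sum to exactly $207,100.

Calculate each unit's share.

Unit 2A: $63,700; Unit 1B: $26,575; Unit 4A: $48,325; Unit G1: $27,040; Unit 4B: $41,460

Sum of metered usage: 13,272.
Raw shares: Unit 2A 4,082/13,272 × $207,100 = 63,696.67; Unit 1B 1,703/13,272 × $207,100 = 26,574.09; Unit 4A 3,097/13,272 × $207,100 = 48,326.45; Unit G1 1,733/13,272 × $207,100 = 27,042.22; Unit 4B 2,657/13,272 × $207,100 = 41,460.57.
Rounded to nearest $5: Unit 2A $63,695; Unit 1B $26,575; Unit 4A $48,325; Unit G1 $27,040; Unit 4B $41,460. Sum = $207,095.
Difference $207,100 − $207,095 = +$5 applied to largest allocation (Unit 2A): Unit 2A becomes $63,700.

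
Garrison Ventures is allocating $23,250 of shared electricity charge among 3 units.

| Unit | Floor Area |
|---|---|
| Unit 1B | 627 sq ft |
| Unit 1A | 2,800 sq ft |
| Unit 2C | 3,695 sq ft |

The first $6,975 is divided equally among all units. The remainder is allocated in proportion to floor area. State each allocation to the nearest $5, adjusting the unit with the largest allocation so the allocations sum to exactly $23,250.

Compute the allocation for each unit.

Equal tier: $6,975 ÷ 3 = $2,325 apiece.
Remainder $16,275 by floor area (total 7,122): Unit 1B 1,432.80 → $1,435; Unit 1A 6,398.48 → $6,400; Unit 2C 8,443.71 → $8,445.
Rounding difference −$5 on remainder applied to Unit 2C.
Totals: Unit 1B $2,325 + $1,435 = $3,760; Unit 1A $2,325 + $6,400 = $8,725; Unit 2C $2,325 + $8,440 = $10,765.

Unit 1B: $3,760 · Unit 1A: $8,725 · Unit 2C: $10,765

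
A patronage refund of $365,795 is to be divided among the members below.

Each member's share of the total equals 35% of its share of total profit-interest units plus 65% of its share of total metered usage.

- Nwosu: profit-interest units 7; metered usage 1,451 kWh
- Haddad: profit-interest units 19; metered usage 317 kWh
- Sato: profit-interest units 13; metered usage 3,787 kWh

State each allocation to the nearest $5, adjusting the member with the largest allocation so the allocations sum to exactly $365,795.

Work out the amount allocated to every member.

Totals — profit-interest units 39, metered usage 5,555.
Composite weights (35% profit-interest units + 65% metered usage): Nwosu 0.2326; Haddad 0.2076; Sato 0.5598.
Pro-rata amounts: Nwosu 85,085.56; Haddad 75,941.06; Sato 204,768.38.
After rounding ($5): Nwosu $85,085; Haddad $75,940; Sato $204,770. Sum = $365,795.
No rounding difference to absorb.

Nwosu: $85,085; Haddad: $75,940; Sato: $204,770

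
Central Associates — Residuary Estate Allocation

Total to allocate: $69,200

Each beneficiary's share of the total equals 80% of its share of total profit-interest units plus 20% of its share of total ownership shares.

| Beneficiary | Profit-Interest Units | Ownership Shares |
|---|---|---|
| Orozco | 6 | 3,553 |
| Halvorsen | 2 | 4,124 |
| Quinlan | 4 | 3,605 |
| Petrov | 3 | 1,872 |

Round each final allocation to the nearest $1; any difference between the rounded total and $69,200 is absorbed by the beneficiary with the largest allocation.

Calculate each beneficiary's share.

Totals — profit-interest units 15, ownership shares 13,154.
Combined weights (80% profit-interest units + 20% ownership shares): Orozco 0.3740; Halvorsen 0.1694; Quinlan 0.2681; Petrov 0.1885.
Unrounded shares: Orozco 25,882.29; Halvorsen 11,720.41; Quinlan 18,555.67; Petrov 13,041.63.
After rounding ($1): Orozco $25,882; Halvorsen $11,720; Quinlan $18,556; Petrov $13,042. Sum = $69,200.
No rounding difference to absorb.

Orozco: $25,882; Halvorsen: $11,720; Quinlan: $18,556; Petrov: $13,042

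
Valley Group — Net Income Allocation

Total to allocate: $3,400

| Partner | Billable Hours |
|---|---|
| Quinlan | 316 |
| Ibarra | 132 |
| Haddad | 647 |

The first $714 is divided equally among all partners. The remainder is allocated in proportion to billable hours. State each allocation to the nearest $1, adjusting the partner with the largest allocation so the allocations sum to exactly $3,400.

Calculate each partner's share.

Quinlan: $1,013; Ibarra: $562; Haddad: $1,825

$714 shared equally gives $238 per partner.
Remainder $2,686 by billable hours (total 1,095): Quinlan 775.14 → $775; Ibarra 323.79 → $324; Haddad 1,587.07 → $1,587.
Totals: Quinlan $238 + $775 = $1,013; Ibarra $238 + $324 = $562; Haddad $238 + $1,587 = $1,825.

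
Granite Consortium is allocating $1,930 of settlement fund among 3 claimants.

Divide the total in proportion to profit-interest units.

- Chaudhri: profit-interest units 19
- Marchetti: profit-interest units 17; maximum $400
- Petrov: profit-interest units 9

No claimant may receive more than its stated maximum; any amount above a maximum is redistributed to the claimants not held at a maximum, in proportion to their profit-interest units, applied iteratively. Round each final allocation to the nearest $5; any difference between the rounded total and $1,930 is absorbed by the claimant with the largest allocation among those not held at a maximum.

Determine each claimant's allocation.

Combined profit-interest units = 45.
Unconstrained shares: Chaudhri 814.89; Marchetti 729.11; Petrov 386.00.
Capped: Marchetti ($400); remaining pool $1,530 reallocated over remaining profit-interest units 28.
Remaining shares: Chaudhri 1,038.21 → $1,040; Petrov 491.79 → $490.

Chaudhri: $1,040 · Marchetti: $400 · Petrov: $490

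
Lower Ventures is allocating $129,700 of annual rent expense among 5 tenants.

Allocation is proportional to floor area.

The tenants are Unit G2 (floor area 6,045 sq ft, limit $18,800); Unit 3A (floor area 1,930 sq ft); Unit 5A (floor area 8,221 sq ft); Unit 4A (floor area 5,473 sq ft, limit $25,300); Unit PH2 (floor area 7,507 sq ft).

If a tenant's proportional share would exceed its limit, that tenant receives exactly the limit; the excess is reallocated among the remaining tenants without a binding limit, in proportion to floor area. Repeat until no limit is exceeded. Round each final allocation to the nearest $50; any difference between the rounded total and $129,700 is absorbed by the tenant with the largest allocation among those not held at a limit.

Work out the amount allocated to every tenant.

Combined floor area = 29,176.
Proportional shares (ignoring caps): Unit G2 26,872.65; Unit 3A 8,579.69; Unit 5A 36,545.92; Unit 4A 24,329.86; Unit PH2 33,371.88.
Capped: Unit G2 ($18,800); residual $110,900 reallocated over remaining floor area 23,131.
Capped: Unit 4A ($25,300); residual $85,600 reallocated over remaining floor area 17,658.
Shares after redistribution: Unit 3A 9,355.99 → $9,350; Unit 5A 39,852.62 → $39,850; Unit PH2 36,391.39 → $36,400.

Unit G2: $18,800 | Unit 3A: $9,350 | Unit 5A: $39,850 | Unit 4A: $25,300 | Unit PH2: $36,400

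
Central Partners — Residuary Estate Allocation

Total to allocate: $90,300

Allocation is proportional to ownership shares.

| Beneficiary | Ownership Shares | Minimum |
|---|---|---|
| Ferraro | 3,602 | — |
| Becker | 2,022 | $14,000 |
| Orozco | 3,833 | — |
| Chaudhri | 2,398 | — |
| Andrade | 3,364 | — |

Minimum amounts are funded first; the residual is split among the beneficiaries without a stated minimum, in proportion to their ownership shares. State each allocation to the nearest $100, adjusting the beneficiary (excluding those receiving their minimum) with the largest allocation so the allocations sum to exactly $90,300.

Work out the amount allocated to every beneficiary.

Ferraro: $20,800 | Becker: $14,000 | Orozco: $22,200 | Chaudhri: $13,900 | Andrade: $19,400

Guaranteed amounts: Becker $14,000. Remaining pool $76,300.
Remaining pool split over remaining ownership shares 13,197: Ferraro 20,825.38 → $20,800; Orozco 22,160.94 → $22,200; Chaudhri 13,864.32 → $13,900; Andrade 19,449.36 → $19,400.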